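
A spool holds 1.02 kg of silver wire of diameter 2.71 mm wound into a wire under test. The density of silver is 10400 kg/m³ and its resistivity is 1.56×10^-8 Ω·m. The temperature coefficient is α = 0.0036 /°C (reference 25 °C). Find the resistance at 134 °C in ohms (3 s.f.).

A = π(d/2)² = π(1.3550e-03 m)² = 5.7680e-06 m²
L = m/(density·A) = 1.02/(10400×5.7680e-06) = 17 m
R = ρL/A = (1.56×10^-8)(17)/(5.7680e-06) = 0.04599 Ω
R(134 °C) = 0.04599 × (1 + 0.0036×109) = 0.0640 Ω

0.0640 Ω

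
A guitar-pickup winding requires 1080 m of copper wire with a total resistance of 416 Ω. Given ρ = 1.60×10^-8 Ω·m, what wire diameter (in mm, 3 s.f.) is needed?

0.230 mm

A = ρL/R = (1.60×10^-8)(1080)/(416) = 4.154e-08 m²
d = 2√(A/π) = 2.300e-04 m = 0.230 mm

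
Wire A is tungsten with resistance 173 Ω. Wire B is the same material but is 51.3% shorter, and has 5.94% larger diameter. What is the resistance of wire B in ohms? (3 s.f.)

R ∝ L/d², so R_B/R_A = (1 − 51.3/100) × (1 + 5.94/100)⁻²
= 0.487 × 0.891 = 0.4339
R_B = 0.4339 × 173 = 75.1 Ω

75.1 Ω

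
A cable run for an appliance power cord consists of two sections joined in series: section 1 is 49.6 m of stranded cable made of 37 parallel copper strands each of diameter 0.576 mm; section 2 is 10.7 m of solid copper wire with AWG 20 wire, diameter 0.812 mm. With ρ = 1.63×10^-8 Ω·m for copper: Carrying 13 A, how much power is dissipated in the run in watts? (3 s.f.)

71.1 W

Section 1: A_strand = π(2.8800e-04)² = 2.606e-07 m²; R₁ = ρL/(N·A_s) = (1.63×10^-8)(49.6)/(37×2.606e-07) = 0.08386 Ω
Section 2: A = π(0.812/2 mm)² = π(4.0600e-04 m)² = 5.178e-07 m²
R₂ = (1.63×10^-8)(10.7)/(5.178e-07) = 0.3368 Ω
R = R₁ + R₂ = 0.4207 Ω
P = I²R = (13)² × 0.4207 = 71.1 W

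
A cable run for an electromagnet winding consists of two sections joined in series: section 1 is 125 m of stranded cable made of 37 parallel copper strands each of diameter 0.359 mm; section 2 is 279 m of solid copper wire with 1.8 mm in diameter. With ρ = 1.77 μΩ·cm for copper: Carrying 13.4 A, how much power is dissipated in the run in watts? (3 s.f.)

455 W

ρ = 1.77 μΩ·cm = 1.77×10^-8 Ω·m
Section 1: A_strand = π(1.7950e-04)² = 1.012e-07 m²; R₁ = ρL/(N·A_s) = (1.77×10^-8)(125)/(37×1.012e-07) = 0.5907 Ω
Section 2: A = π(d/2)² = π(9.0000e-04 m)² = 2.545e-06 m²
R₂ = (1.77×10^-8)(279)/(2.545e-06) = 1.941 Ω
R = R₁ + R₂ = 2.531 Ω
P = I²R = (13.4)² × 2.531 = 455 W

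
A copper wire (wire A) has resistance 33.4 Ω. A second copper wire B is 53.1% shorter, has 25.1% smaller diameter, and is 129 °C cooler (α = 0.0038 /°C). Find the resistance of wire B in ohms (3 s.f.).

R ∝ ρL/d² with ρ ∝ (1+αΔT), so R_B/R_A = (1 − 53.1/100) × (1 − 25.1/100)⁻² × (1 − 0.0038×129)
= 0.469 × 1.782 × 0.5098 = 0.4262
R_B = 0.4262 × 33.4 = 14.2 Ω

14.2 Ω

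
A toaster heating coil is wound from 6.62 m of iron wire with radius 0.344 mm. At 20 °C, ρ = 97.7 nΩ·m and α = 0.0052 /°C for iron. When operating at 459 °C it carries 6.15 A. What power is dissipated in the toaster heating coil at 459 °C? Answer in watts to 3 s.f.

216 W

ρ = 97.7 nΩ·m = 9.77×10^-8 Ω·m
A = πr² = π(3.4400e-04 m)² = 3.718e-07 m²
R₍20₎ = ρL/A = (9.77×10^-8)(6.62)/(3.718e-07) = 1.74 Ω
R₍459₎ = R₍20₎(1 + αΔT) = 1.74 × (1 + 0.0052×439) = 5.711 Ω
P = I²R = (6.15)² × 5.711 = 216 W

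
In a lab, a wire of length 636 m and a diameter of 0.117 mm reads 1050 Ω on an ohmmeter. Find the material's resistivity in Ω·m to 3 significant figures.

1.77×10^-8 Ω·m

A = π(d/2)² = π(5.8500e-05 m)² = 1.075e-08 m²
ρ = RA/L = (1050)(1.075e-08)/(636) = 1.77×10^-8 Ω·m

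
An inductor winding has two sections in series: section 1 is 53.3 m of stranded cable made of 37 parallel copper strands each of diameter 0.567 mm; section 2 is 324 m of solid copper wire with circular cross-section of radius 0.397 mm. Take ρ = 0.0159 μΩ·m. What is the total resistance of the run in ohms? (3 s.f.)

10.5 Ω

ρ = 0.0159 μΩ·m = 1.59×10^-8 Ω·m
Section 1: A_strand = π(2.8350e-04)² = 2.525e-07 m²; R₁ = ρL/(N·A_s) = (1.59×10^-8)(53.3)/(37×2.525e-07) = 0.09071 Ω
Section 2: A = πr² = π(3.9700e-04 m)² = 4.951e-07 m²
R₂ = (1.59×10^-8)(324)/(4.951e-07) = 10.4 Ω
R = R₁ + R₂ = 10.5 Ω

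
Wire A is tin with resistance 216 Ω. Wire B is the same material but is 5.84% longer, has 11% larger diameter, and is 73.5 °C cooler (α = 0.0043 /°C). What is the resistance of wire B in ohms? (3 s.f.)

R ∝ ρL/d² with ρ ∝ (1+αΔT), so R_B/R_A = (1 + 5.84/100) × (1 + 11/100)⁻² × (1 − 0.0043×73.5)
= 1.058 × 0.8116 × 0.6839 = 0.5875
R_B = 0.5875 × 216 = 127 Ω

127 Ω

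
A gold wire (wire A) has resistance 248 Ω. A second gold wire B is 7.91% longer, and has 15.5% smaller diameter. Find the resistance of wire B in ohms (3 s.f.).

375 Ω

R ∝ L/d², so R_B/R_A = (1 + 7.91/100) × (1 − 15.5/100)⁻²
= 1.079 × 1.401 = 1.511
R_B = 1.511 × 248 = 375 Ω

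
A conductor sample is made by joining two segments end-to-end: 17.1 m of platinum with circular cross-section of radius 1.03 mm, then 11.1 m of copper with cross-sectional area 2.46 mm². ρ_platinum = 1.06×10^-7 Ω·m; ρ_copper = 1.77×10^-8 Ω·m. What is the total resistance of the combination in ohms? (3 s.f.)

Segment 1: A = πr² = π(1.0300e-03 m)² = 3.333e-06 m²
R₁ = ρL/A = (1.06×10^-7)(17.1)/(3.333e-06) = 0.5438 Ω
Segment 2: A = 2.46 mm² = 2.460e-06 m²
R₂ = (1.77×10^-8)(11.1)/(2.460e-06) = 0.07987 Ω
R = R₁ + R₂ = 0.624 Ω

0.624 Ω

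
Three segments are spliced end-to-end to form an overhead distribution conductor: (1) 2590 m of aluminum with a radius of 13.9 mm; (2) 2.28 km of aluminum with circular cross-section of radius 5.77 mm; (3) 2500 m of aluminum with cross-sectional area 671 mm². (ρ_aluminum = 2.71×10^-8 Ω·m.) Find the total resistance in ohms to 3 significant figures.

0.807 Ω

Seg 1: A = πr² = π(1.3900e-02 m)² = 6.070e-04 m²
R_1 = (2.71×10^-8)(2590)/(6.070e-04) = 0.1156 Ω
Seg 2: A = πr² = π(5.7700e-03 m)² = 1.046e-04 m²
R_2 = (2.71×10^-8)(2280)/(1.046e-04) = 0.5907 Ω
Seg 3: A = 671 mm² = 6.710e-04 m²
R_3 = (2.71×10^-8)(2500)/(6.710e-04) = 0.101 Ω
R_total = R_1 + R_2 + R_3 = 0.807 Ω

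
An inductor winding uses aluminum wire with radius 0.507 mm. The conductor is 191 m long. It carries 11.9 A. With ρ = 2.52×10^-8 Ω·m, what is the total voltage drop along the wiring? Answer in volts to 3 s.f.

A = πr² = π(5.0700e-04 m)² = 8.075e-07 m²
R = ρL/A = (2.52×10^-8)(191)/(8.075e-07) = 5.96 Ω
V = IR = 11.9 × 5.96 = 70.9 V

70.9 V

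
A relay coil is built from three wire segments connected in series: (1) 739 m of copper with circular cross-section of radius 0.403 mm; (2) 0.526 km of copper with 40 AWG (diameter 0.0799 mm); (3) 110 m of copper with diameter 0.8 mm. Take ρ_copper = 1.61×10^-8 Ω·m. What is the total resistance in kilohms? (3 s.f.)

1.72 kΩ

Seg 1: A = πr² = π(4.0300e-04 m)² = 5.102e-07 m²
R_1 = (1.61×10^-8)(739)/(5.102e-07) = 23.32 Ω
Seg 2: A = π(0.0799/2 mm)² = π(3.9950e-05 m)² = 5.014e-09 m²
R_2 = (1.61×10^-8)(526)/(5.014e-09) = 1689 Ω
Seg 3: A = π(d/2)² = π(4.0000e-04 m)² = 5.027e-07 m²
R_3 = (1.61×10^-8)(110)/(5.027e-07) = 3.523 Ω
R_total = R_1 + R_2 + R_3 = 1.72 kΩ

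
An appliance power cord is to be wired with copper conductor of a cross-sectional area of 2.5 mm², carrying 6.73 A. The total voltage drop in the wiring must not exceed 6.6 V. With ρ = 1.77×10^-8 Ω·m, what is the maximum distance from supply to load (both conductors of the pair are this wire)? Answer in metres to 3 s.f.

A = 2.5 mm² = 2.500e-06 m²
L_max = V_max·A/(2·ρI) = (6.6)(2.500e-06)/(2×1.77×10^-8×6.73) = 69.3 m

69.3 m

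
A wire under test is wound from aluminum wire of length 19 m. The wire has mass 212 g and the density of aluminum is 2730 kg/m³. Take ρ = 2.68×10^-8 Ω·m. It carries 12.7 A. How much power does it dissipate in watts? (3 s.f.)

20.1 W

A = m/(density·L) = 0.212/(2730×19) = 4.0871e-06 m²
R = ρL/A = (2.68×10^-8)(19)/(4.0871e-06) = 0.1246 Ω
P = I²R = (12.7)² × 0.1246 = 20.1 W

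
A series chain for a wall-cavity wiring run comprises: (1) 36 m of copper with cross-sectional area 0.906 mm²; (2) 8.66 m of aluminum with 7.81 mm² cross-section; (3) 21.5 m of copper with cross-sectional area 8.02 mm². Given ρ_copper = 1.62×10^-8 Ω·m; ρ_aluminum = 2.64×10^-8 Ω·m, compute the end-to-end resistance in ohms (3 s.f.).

0.716 Ω

Seg 1: A = 0.906 mm² = 9.060e-07 m²
R_1 = (1.62×10^-8)(36)/(9.060e-07) = 0.6437 Ω
Seg 2: A = 7.81 mm² = 7.810e-06 m²
R_2 = (2.64×10^-8)(8.66)/(7.810e-06) = 0.02927 Ω
Seg 3: A = 8.02 mm² = 8.020e-06 m²
R_3 = (1.62×10^-8)(21.5)/(8.020e-06) = 0.04343 Ω
R_total = R_1 + R_2 + R_3 = 0.716 Ω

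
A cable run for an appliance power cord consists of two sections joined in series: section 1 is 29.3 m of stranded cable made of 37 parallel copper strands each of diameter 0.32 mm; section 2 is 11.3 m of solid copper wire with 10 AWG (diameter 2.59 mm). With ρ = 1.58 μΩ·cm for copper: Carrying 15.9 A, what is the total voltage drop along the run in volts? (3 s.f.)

ρ = 1.58 μΩ·cm = 1.58×10^-8 Ω·m
Section 1: A_strand = π(1.6000e-04)² = 8.042e-08 m²; R₁ = ρL/(N·A_s) = (1.58×10^-8)(29.3)/(37×8.042e-08) = 0.1556 Ω
Section 2: A = π(2.59/2 mm)² = π(1.2950e-03 m)² = 5.269e-06 m²
R₂ = (1.58×10^-8)(11.3)/(5.269e-06) = 0.03389 Ω
R = R₁ + R₂ = 0.1895 Ω
V = IR = 15.9 × 0.1895 = 3.01 V

3.01 V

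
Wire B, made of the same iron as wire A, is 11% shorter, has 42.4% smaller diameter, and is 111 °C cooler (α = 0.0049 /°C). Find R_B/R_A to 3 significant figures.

R ∝ ρL/d² with ρ ∝ (1+αΔT), so R_B/R_A = (1 − 11/100) × (1 − 42.4/100)⁻² × (1 − 0.0049×111)
= 0.89 × 3.014 × 0.4561 = 1.22

1.22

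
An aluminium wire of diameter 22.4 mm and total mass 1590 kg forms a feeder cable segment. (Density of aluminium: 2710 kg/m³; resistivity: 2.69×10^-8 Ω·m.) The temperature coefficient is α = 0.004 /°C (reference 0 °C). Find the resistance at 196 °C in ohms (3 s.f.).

0.181 Ω

A = π(d/2)² = π(1.1200e-02 m)² = 3.9408e-04 m²
L = m/(density·A) = 1590/(2710×3.9408e-04) = 1489 m
R = ρL/A = (2.69×10^-8)(1489)/(3.9408e-04) = 0.1016 Ω
R(196 °C) = 0.1016 × (1 + 0.004×196) = 0.181 Ω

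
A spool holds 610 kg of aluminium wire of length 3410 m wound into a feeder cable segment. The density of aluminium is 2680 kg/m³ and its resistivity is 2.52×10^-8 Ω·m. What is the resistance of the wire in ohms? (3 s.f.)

1.29 Ω

A = m/(density·L) = 610/(2680×3410) = 6.6748e-05 m²
R = ρL/A = (2.52×10^-8)(3410)/(6.6748e-05) = 1.29 Ω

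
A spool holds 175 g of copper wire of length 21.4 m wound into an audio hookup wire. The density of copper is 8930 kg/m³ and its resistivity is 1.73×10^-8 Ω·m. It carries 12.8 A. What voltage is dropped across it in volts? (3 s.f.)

5.17 V

A = m/(density·L) = 0.175/(8930×21.4) = 9.1574e-07 m²
R = ρL/A = (1.73×10^-8)(21.4)/(9.1574e-07) = 0.4043 Ω
V = IR = 12.8 × 0.4043 = 5.17 V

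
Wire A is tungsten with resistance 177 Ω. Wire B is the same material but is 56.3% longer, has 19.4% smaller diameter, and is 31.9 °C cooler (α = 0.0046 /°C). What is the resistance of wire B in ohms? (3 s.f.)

363 Ω

R ∝ ρL/d² with ρ ∝ (1+αΔT), so R_B/R_A = (1 + 56.3/100) × (1 − 19.4/100)⁻² × (1 − 0.0046×31.9)
= 1.563 × 1.539 × 0.8533 = 2.053
R_B = 2.053 × 177 = 363 Ω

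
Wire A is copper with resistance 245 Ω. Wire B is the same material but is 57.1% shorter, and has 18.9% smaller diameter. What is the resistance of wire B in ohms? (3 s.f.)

R ∝ L/d², so R_B/R_A = (1 − 57.1/100) × (1 − 18.9/100)⁻²
= 0.429 × 1.52 = 0.6522
R_B = 0.6522 × 245 = 160 Ω

160 Ω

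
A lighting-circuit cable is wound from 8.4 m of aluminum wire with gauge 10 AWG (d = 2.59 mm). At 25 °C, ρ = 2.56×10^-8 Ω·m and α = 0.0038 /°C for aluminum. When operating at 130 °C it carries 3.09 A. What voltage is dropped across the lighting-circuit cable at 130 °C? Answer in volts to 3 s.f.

A = π(2.59/2 mm)² = π(1.2950e-03 m)² = 5.269e-06 m²
R₍25₎ = ρL/A = (2.56×10^-8)(8.4)/(5.269e-06) = 0.04082 Ω
R₍130₎ = R₍25₎(1 + αΔT) = 0.04082 × (1 + 0.0038×105) = 0.0571 Ω
V = IR = 3.09 × 0.0571 = 0.176 V

0.176 V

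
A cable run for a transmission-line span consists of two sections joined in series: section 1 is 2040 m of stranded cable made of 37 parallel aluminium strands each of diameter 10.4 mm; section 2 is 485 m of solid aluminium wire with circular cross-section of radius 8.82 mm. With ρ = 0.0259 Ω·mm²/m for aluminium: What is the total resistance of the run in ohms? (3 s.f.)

ρ = 0.0259 Ω·mm²/m = 2.59×10^-8 Ω·m
Section 1: A_strand = π(5.2000e-03)² = 8.495e-05 m²; R₁ = ρL/(N·A_s) = (2.59×10^-8)(2040)/(37×8.495e-05) = 0.01681 Ω
Section 2: A = πr² = π(8.8200e-03 m)² = 2.444e-04 m²
R₂ = (2.59×10^-8)(485)/(2.444e-04) = 0.0514 Ω
R = R₁ + R₂ = 0.0682 Ω

0.0682 Ω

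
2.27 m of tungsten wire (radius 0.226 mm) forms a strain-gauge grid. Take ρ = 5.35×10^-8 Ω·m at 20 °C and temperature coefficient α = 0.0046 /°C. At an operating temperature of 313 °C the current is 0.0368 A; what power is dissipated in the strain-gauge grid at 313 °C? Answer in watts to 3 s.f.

0.00241 W

A = πr² = π(2.2600e-04 m)² = 1.605e-07 m²
R₍20₎ = ρL/A = (5.35×10^-8)(2.27)/(1.605e-07) = 0.7569 Ω
R₍313₎ = R₍20₎(1 + αΔT) = 0.7569 × (1 + 0.0046×293) = 1.777 Ω
P = I²R = (0.0368)² × 1.777 = 0.00241 W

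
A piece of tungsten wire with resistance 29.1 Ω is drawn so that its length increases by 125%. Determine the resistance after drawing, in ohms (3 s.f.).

k = 1 + 125/100 = 2.25; volume constant ⇒ A' = A/k, so R' = k²R.
R' = 5.062 × 29.1 = 147 Ω

147 Ω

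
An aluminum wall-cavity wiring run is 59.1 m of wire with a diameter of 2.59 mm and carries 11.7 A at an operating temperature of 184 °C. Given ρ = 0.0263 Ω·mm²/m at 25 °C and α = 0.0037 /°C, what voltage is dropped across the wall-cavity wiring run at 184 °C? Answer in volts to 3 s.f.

5.48 V

ρ = 0.0263 Ω·mm²/m = 2.63×10^-8 Ω·m
A = π(d/2)² = π(1.2950e-03 m)² = 5.269e-06 m²
R₍25₎ = ρL/A = (2.63×10^-8)(59.1)/(5.269e-06) = 0.295 Ω
R₍184₎ = R₍25₎(1 + αΔT) = 0.295 × (1 + 0.0037×159) = 0.4686 Ω
V = IR = 11.7 × 0.4686 = 5.48 V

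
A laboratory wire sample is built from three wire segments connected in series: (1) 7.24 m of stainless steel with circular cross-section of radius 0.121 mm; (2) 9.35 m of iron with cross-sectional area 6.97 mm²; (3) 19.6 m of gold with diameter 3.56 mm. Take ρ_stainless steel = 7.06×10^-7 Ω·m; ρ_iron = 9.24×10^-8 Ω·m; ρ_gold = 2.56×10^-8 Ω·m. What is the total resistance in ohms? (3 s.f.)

111 Ω

Seg 1: A = πr² = π(1.2100e-04 m)² = 4.600e-08 m²
R_1 = (7.06×10^-7)(7.24)/(4.600e-08) = 111.1 Ω
Seg 2: A = 6.97 mm² = 6.970e-06 m²
R_2 = (9.24×10^-8)(9.35)/(6.970e-06) = 0.124 Ω
Seg 3: A = π(d/2)² = π(1.7800e-03 m)² = 9.954e-06 m²
R_3 = (2.56×10^-8)(19.6)/(9.954e-06) = 0.05041 Ω
R_total = R_1 + R_2 + R_3 = 111 Ω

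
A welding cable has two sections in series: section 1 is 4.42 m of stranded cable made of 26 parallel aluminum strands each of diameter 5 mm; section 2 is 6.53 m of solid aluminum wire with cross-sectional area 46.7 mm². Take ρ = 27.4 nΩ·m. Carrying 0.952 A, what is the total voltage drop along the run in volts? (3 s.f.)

ρ = 27.4 nΩ·m = 2.74×10^-8 Ω·m
Section 1: A_strand = π(2.5000e-03)² = 1.963e-05 m²; R₁ = ρL/(N·A_s) = (2.74×10^-8)(4.42)/(26×1.963e-05) = 2.372×10^-4 Ω
Section 2: A = 46.7 mm² = 4.670e-05 m²
R₂ = (2.74×10^-8)(6.53)/(4.670e-05) = 0.003831 Ω
R = R₁ + R₂ = 0.004069 Ω
V = IR = 0.952 × 0.004069 = 0.00387 V

0.00387 V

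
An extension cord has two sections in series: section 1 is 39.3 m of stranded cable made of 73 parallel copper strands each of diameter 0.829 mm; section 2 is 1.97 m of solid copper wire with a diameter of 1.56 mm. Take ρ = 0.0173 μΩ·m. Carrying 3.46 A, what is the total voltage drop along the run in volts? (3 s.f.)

0.121 V

ρ = 0.0173 μΩ·m = 1.73×10^-8 Ω·m
Section 1: A_strand = π(4.1450e-04)² = 5.398e-07 m²; R₁ = ρL/(N·A_s) = (1.73×10^-8)(39.3)/(73×5.398e-07) = 0.01726 Ω
Section 2: A = π(d/2)² = π(7.8000e-04 m)² = 1.911e-06 m²
R₂ = (1.73×10^-8)(1.97)/(1.911e-06) = 0.01783 Ω
R = R₁ + R₂ = 0.03509 Ω
V = IR = 3.46 × 0.03509 = 0.121 V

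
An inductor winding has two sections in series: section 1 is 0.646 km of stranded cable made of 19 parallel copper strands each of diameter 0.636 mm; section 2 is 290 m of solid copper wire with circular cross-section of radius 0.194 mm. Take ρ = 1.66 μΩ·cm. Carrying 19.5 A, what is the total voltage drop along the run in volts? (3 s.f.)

ρ = 1.66 μΩ·cm = 1.66×10^-8 Ω·m
Section 1: A_strand = π(3.1800e-04)² = 3.177e-07 m²; R₁ = ρL/(N·A_s) = (1.66×10^-8)(646)/(19×3.177e-07) = 1.777 Ω
Section 2: A = πr² = π(1.9400e-04 m)² = 1.182e-07 m²
R₂ = (1.66×10^-8)(290)/(1.182e-07) = 40.71 Ω
R = R₁ + R₂ = 42.49 Ω
V = IR = 19.5 × 42.49 = 829 V

829 V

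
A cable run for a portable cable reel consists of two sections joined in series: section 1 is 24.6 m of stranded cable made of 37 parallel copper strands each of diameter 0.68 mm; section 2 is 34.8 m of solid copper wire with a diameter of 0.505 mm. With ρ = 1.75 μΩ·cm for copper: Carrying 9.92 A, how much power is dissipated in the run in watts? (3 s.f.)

ρ = 1.75 μΩ·cm = 1.75×10^-8 Ω·m
Section 1: A_strand = π(3.4000e-04)² = 3.632e-07 m²; R₁ = ρL/(N·A_s) = (1.75×10^-8)(24.6)/(37×3.632e-07) = 0.03204 Ω
Section 2: A = π(d/2)² = π(2.5250e-04 m)² = 2.003e-07 m²
R₂ = (1.75×10^-8)(34.8)/(2.003e-07) = 3.04 Ω
R = R₁ + R₂ = 3.073 Ω
P = I²R = (9.92)² × 3.073 = 302 W

302 W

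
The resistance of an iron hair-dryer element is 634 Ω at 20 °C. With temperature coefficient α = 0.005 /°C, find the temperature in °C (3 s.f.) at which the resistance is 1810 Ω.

R = R₀(1 + α(T − T₀)) ⇒ T = T₀ + (R/R₀ − 1)/α
T = 20 + (1810/634 − 1)/0.005 = 20 + (1.855)/0.005 = 391 °C

391 °C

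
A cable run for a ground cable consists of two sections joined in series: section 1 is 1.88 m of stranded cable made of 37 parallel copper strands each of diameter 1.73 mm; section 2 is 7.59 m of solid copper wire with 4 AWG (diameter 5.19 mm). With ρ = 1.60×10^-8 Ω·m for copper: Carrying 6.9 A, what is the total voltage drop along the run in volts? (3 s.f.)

0.0420 V

Section 1: A_strand = π(8.6500e-04)² = 2.351e-06 m²; R₁ = ρL/(N·A_s) = (1.60×10^-8)(1.88)/(37×2.351e-06) = 3.459×10^-4 Ω
Section 2: A = π(5.19/2 mm)² = π(2.5950e-03 m)² = 2.116e-05 m²
R₂ = (1.60×10^-8)(7.59)/(2.116e-05) = 0.00574 Ω
R = R₁ + R₂ = 0.006086 Ω
V = IR = 6.9 × 0.006086 = 0.0420 V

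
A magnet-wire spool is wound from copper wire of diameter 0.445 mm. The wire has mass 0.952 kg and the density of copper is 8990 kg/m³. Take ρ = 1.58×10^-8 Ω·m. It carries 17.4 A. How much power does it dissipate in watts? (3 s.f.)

20900 W

A = π(d/2)² = π(2.2250e-04 m)² = 1.5553e-07 m²
L = m/(density·A) = 0.952/(8990×1.5553e-07) = 680.9 m
R = ρL/A = (1.58×10^-8)(680.9)/(1.5553e-07) = 69.17 Ω
P = I²R = (17.4)² × 69.17 = 20900 W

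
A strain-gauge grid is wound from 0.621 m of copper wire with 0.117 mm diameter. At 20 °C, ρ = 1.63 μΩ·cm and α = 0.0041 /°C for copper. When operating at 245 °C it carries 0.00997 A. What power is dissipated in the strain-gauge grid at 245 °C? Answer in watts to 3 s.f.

1.80×10^-4 W

ρ = 1.63 μΩ·cm = 1.63×10^-8 Ω·m
A = π(d/2)² = π(5.8500e-05 m)² = 1.075e-08 m²
R₍20₎ = ρL/A = (1.63×10^-8)(0.621)/(1.075e-08) = 0.9415 Ω
R₍245₎ = R₍20₎(1 + αΔT) = 0.9415 × (1 + 0.0041×225) = 1.81 Ω
P = I²R = (0.00997)² × 1.81 = 1.80×10^-4 W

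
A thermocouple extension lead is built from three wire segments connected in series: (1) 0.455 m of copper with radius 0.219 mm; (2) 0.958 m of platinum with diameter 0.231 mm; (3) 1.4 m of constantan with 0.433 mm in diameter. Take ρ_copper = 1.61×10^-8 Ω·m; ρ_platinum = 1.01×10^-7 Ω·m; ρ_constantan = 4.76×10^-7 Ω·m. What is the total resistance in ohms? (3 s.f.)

Seg 1: A = πr² = π(2.1900e-04 m)² = 1.507e-07 m²
R_1 = (1.61×10^-8)(0.455)/(1.507e-07) = 0.04862 Ω
Seg 2: A = π(d/2)² = π(1.1550e-04 m)² = 4.191e-08 m²
R_2 = (1.01×10^-7)(0.958)/(4.191e-08) = 2.309 Ω
Seg 3: A = π(d/2)² = π(2.1650e-04 m)² = 1.473e-07 m²
R_3 = (4.76×10^-7)(1.4)/(1.473e-07) = 4.526 Ω
R_total = R_1 + R_2 + R_3 = 6.88 Ω

6.88 Ω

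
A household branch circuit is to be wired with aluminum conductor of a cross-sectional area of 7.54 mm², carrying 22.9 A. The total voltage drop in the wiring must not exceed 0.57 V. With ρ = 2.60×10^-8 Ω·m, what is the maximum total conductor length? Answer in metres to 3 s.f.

A = 7.54 mm² = 7.540e-06 m²
L_max = V_max·A/(1·ρI) = (0.57)(7.540e-06)/(2.60×10^-8×22.9) = 7.22 m

7.22 m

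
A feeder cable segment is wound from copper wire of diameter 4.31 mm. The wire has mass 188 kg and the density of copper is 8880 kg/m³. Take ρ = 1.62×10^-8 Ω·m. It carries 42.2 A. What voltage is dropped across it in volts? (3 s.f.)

68.0 V

A = π(d/2)² = π(2.1550e-03 m)² = 1.4590e-05 m²
L = m/(density·A) = 188/(8880×1.4590e-05) = 1451 m
R = ρL/A = (1.62×10^-8)(1451)/(1.4590e-05) = 1.611 Ω
V = IR = 42.2 × 1.611 = 68.0 V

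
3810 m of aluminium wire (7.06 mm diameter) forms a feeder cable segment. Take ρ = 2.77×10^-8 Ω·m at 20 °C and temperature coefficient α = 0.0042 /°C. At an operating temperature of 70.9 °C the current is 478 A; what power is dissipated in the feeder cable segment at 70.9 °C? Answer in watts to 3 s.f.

7.48×10^5 W

A = π(d/2)² = π(3.5300e-03 m)² = 3.915e-05 m²
R₍20₎ = ρL/A = (2.77×10^-8)(3810)/(3.915e-05) = 2.696 Ω
R₍70.9₎ = R₍20₎(1 + αΔT) = 2.696 × (1 + 0.0042×50.9) = 3.272 Ω
P = I²R = (478)² × 3.272 = 7.48×10^5 W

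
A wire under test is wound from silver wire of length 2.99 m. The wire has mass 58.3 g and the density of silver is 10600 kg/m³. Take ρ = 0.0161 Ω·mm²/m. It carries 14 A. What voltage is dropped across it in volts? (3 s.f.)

ρ = 0.0161 Ω·mm²/m = 1.61×10^-8 Ω·m
A = m/(density·L) = 0.0583/(10600×2.99) = 1.8395e-06 m²
R = ρL/A = (1.61×10^-8)(2.99)/(1.8395e-06) = 0.02617 Ω
V = IR = 14 × 0.02617 = 0.366 V

0.366 V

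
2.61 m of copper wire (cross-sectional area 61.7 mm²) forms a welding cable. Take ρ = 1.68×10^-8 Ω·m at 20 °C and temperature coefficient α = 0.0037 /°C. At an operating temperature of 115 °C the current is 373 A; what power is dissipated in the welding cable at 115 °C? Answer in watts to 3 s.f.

A = 61.7 mm² = 6.170e-05 m²
R₍20₎ = ρL/A = (1.68×10^-8)(2.61)/(6.170e-05) = 7.107×10^-4 Ω
R₍115₎ = R₍20₎(1 + αΔT) = 7.107×10^-4 × (1 + 0.0037×95) = 9.605×10^-4 Ω
P = I²R = (373)² × 9.605×10^-4 = 134 W

134 W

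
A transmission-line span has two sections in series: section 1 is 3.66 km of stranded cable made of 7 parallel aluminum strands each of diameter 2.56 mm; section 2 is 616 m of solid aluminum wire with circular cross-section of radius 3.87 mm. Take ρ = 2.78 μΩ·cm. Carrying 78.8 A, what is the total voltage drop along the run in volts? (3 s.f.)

ρ = 2.78 μΩ·cm = 2.78×10^-8 Ω·m
Section 1: A_strand = π(1.2800e-03)² = 5.147e-06 m²; R₁ = ρL/(N·A_s) = (2.78×10^-8)(3660)/(7×5.147e-06) = 2.824 Ω
Section 2: A = πr² = π(3.8700e-03 m)² = 4.705e-05 m²
R₂ = (2.78×10^-8)(616)/(4.705e-05) = 0.364 Ω
R = R₁ + R₂ = 3.188 Ω
V = IR = 78.8 × 3.188 = 251 V

251 V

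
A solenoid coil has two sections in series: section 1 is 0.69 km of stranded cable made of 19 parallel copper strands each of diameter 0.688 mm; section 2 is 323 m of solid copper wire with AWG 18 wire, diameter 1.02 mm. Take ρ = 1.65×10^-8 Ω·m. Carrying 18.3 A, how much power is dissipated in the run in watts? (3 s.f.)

2720 W

Section 1: A_strand = π(3.4400e-04)² = 3.718e-07 m²; R₁ = ρL/(N·A_s) = (1.65×10^-8)(690)/(19×3.718e-07) = 1.612 Ω
Section 2: A = π(1.02/2 mm)² = π(5.1000e-04 m)² = 8.171e-07 m²
R₂ = (1.65×10^-8)(323)/(8.171e-07) = 6.522 Ω
R = R₁ + R₂ = 8.134 Ω
P = I²R = (18.3)² × 8.134 = 2720 W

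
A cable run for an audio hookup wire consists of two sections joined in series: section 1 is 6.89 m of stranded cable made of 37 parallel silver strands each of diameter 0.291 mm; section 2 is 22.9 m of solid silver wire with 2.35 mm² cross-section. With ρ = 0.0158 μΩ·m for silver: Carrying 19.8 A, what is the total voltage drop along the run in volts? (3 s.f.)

3.92 V

ρ = 0.0158 μΩ·m = 1.58×10^-8 Ω·m
Section 1: A_strand = π(1.4550e-04)² = 6.651e-08 m²; R₁ = ρL/(N·A_s) = (1.58×10^-8)(6.89)/(37×6.651e-08) = 0.04424 Ω
Section 2: A = 2.35 mm² = 2.350e-06 m²
R₂ = (1.58×10^-8)(22.9)/(2.350e-06) = 0.154 Ω
R = R₁ + R₂ = 0.1982 Ω
V = IR = 19.8 × 0.1982 = 3.92 V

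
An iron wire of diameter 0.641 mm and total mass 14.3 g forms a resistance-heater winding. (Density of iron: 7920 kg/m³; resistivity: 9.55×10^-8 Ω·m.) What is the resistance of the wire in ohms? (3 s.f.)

1.66 Ω

A = π(d/2)² = π(3.2050e-04 m)² = 3.2271e-07 m²
L = m/(density·A) = 0.0143/(7920×3.2271e-07) = 5.595 m
R = ρL/A = (9.55×10^-8)(5.595)/(3.2271e-07) = 1.66 Ω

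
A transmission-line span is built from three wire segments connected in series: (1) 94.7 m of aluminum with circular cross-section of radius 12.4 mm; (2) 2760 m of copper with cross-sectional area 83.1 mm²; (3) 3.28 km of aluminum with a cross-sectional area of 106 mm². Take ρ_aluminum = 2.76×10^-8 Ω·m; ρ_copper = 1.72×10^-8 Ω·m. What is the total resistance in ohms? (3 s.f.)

1.43 Ω

Seg 1: A = πr² = π(1.2400e-02 m)² = 4.831e-04 m²
R_1 = (2.76×10^-8)(94.7)/(4.831e-04) = 0.005411 Ω
Seg 2: A = 83.1 mm² = 8.310e-05 m²
R_2 = (1.72×10^-8)(2760)/(8.310e-05) = 0.5713 Ω
Seg 3: A = 106 mm² = 1.060e-04 m²
R_3 = (2.76×10^-8)(3280)/(1.060e-04) = 0.854 Ω
R_total = R_1 + R_2 + R_3 = 1.43 Ω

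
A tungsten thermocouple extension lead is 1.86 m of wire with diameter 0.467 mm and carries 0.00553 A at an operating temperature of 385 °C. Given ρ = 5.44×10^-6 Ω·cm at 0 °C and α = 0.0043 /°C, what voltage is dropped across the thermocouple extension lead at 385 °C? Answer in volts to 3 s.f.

ρ = 5.44×10^-6 Ω·cm = 5.44×10^-8 Ω·m
A = π(d/2)² = π(2.3350e-04 m)² = 1.713e-07 m²
R₍0₎ = ρL/A = (5.44×10^-8)(1.86)/(1.713e-07) = 0.5907 Ω
R₍385₎ = R₍0₎(1 + αΔT) = 0.5907 × (1 + 0.0043×385) = 1.569 Ω
V = IR = 0.00553 × 1.569 = 0.00867 V

0.00867 V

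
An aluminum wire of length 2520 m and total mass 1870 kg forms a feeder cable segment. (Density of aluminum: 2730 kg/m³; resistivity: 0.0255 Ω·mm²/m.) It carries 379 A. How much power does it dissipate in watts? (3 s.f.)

34000 W

ρ = 0.0255 Ω·mm²/m = 2.55×10^-8 Ω·m
A = m/(density·L) = 1870/(2730×2520) = 2.7182e-04 m²
R = ρL/A = (2.55×10^-8)(2520)/(2.7182e-04) = 0.2364 Ω
P = I²R = (379)² × 0.2364 = 34000 W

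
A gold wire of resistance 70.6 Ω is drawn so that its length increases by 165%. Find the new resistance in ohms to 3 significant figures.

k = 1 + 165/100 = 2.65; volume constant ⇒ A' = A/k, so R' = k²R.
R' = 7.022 × 70.6 = 496 Ω

496 Ω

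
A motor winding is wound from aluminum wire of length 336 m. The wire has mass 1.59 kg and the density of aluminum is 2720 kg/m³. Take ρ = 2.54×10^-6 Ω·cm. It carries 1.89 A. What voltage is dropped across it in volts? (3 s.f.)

9.27 V

ρ = 2.54×10^-6 Ω·cm = 2.54×10^-8 Ω·m
A = m/(density·L) = 1.59/(2720×336) = 1.7398e-06 m²
R = ρL/A = (2.54×10^-8)(336)/(1.7398e-06) = 4.906 Ω
V = IR = 1.89 × 4.906 = 9.27 V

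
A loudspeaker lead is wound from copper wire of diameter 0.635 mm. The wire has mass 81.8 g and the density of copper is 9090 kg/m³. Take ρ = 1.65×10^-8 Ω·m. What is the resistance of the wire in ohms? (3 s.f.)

A = π(d/2)² = π(3.1750e-04 m)² = 3.1669e-07 m²
L = m/(density·A) = 0.0818/(9090×3.1669e-07) = 28.42 m
R = ρL/A = (1.65×10^-8)(28.42)/(3.1669e-07) = 1.48 Ω

1.48 Ω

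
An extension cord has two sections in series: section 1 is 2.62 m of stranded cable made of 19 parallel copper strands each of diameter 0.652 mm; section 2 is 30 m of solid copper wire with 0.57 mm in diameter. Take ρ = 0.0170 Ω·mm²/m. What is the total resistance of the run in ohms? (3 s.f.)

ρ = 0.0170 Ω·mm²/m = 1.70×10^-8 Ω·m
Section 1: A_strand = π(3.2600e-04)² = 3.339e-07 m²; R₁ = ρL/(N·A_s) = (1.70×10^-8)(2.62)/(19×3.339e-07) = 0.007021 Ω
Section 2: A = π(d/2)² = π(2.8500e-04 m)² = 2.552e-07 m²
R₂ = (1.70×10^-8)(30)/(2.552e-07) = 1.999 Ω
R = R₁ + R₂ = 2.01 Ω

2.01 Ω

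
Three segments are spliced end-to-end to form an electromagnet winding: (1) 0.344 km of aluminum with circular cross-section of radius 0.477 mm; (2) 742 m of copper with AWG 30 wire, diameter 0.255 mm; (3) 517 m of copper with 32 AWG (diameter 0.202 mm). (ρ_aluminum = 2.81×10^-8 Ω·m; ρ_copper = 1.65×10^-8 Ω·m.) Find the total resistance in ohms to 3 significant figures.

519 Ω

Seg 1: A = πr² = π(4.7700e-04 m)² = 7.148e-07 m²
R_1 = (2.81×10^-8)(344)/(7.148e-07) = 13.52 Ω
Seg 2: A = π(0.255/2 mm)² = π(1.2750e-04 m)² = 5.107e-08 m²
R_2 = (1.65×10^-8)(742)/(5.107e-08) = 239.7 Ω
Seg 3: A = π(0.202/2 mm)² = π(1.0100e-04 m)² = 3.205e-08 m²
R_3 = (1.65×10^-8)(517)/(3.205e-08) = 266.2 Ω
R_total = R_1 + R_2 + R_3 = 519 Ω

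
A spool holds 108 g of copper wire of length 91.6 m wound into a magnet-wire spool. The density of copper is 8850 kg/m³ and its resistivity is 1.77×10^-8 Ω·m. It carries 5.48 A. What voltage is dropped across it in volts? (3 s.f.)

66.7 V

A = m/(density·L) = 0.108/(8850×91.6) = 1.3322e-07 m²
R = ρL/A = (1.77×10^-8)(91.6)/(1.3322e-07) = 12.17 Ω
V = IR = 5.48 × 12.17 = 66.7 V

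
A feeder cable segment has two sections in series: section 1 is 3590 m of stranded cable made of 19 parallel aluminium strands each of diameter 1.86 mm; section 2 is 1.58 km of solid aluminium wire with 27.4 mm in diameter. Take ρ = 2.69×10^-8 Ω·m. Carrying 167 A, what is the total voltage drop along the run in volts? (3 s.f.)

Section 1: A_strand = π(9.3000e-04)² = 2.717e-06 m²; R₁ = ρL/(N·A_s) = (2.69×10^-8)(3590)/(19×2.717e-06) = 1.871 Ω
Section 2: A = π(d/2)² = π(1.3700e-02 m)² = 5.896e-04 m²
R₂ = (2.69×10^-8)(1580)/(5.896e-04) = 0.07208 Ω
R = R₁ + R₂ = 1.943 Ω
V = IR = 167 × 1.943 = 324 V

324 V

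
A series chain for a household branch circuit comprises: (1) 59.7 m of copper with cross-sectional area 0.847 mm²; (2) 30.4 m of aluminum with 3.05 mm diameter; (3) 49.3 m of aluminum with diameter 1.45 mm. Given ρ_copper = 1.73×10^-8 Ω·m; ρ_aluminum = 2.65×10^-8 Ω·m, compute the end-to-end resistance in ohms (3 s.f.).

Seg 1: A = 0.847 mm² = 8.470e-07 m²
R_1 = (1.73×10^-8)(59.7)/(8.470e-07) = 1.219 Ω
Seg 2: A = π(d/2)² = π(1.5250e-03 m)² = 7.306e-06 m²
R_2 = (2.65×10^-8)(30.4)/(7.306e-06) = 0.1103 Ω
Seg 3: A = π(d/2)² = π(7.2500e-04 m)² = 1.651e-06 m²
R_3 = (2.65×10^-8)(49.3)/(1.651e-06) = 0.7912 Ω
R_total = R_1 + R_2 + R_3 = 2.12 Ω

2.12 Ω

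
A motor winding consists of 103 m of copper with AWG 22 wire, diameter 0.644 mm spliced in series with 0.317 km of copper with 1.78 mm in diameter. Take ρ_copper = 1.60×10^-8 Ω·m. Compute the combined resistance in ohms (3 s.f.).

Segment 1: A = π(0.644/2 mm)² = π(3.2200e-04 m)² = 3.257e-07 m²
R₁ = ρL/A = (1.60×10^-8)(103)/(3.257e-07) = 5.059 Ω
Segment 2: A = π(d/2)² = π(8.9000e-04 m)² = 2.488e-06 m²
R₂ = (1.60×10^-8)(317)/(2.488e-06) = 2.038 Ω
R = R₁ + R₂ = 7.10 Ω

7.10 Ω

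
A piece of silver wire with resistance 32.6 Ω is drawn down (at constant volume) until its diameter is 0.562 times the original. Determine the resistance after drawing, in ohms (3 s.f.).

Volume constant ⇒ L' = L/r² with r = 0.562. R' = ρL'/A' = ρ(L/r²)/(πr²d₀²/4) = R/r⁴.
R' = 10.02 × 32.6 = 327 Ω

327 Ω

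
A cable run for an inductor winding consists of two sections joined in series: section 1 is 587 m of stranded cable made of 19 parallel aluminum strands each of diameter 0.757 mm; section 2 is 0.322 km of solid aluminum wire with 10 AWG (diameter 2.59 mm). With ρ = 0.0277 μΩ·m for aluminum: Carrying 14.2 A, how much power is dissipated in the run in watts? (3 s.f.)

725 W

ρ = 0.0277 μΩ·m = 2.77×10^-8 Ω·m
Section 1: A_strand = π(3.7850e-04)² = 4.501e-07 m²; R₁ = ρL/(N·A_s) = (2.77×10^-8)(587)/(19×4.501e-07) = 1.901 Ω
Section 2: A = π(2.59/2 mm)² = π(1.2950e-03 m)² = 5.269e-06 m²
R₂ = (2.77×10^-8)(322)/(5.269e-06) = 1.693 Ω
R = R₁ + R₂ = 3.594 Ω
P = I²R = (14.2)² × 3.594 = 725 W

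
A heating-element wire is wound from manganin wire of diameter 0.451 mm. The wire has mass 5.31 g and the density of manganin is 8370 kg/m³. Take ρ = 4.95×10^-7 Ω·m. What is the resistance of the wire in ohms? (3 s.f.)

12.3 Ω

A = π(d/2)² = π(2.2550e-04 m)² = 1.5975e-07 m²
L = m/(density·A) = 0.00531/(8370×1.5975e-07) = 3.971 m
R = ρL/A = (4.95×10^-7)(3.971)/(1.5975e-07) = 12.3 Ω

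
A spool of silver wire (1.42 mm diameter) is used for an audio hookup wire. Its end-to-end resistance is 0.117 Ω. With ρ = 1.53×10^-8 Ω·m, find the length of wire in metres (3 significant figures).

12.1 m

A = π(d/2)² = π(7.1000e-04 m)² = 1.584e-06 m²
L = RA/ρ = (0.117)(1.584e-06)/(1.53×10^-8) = 12.1 m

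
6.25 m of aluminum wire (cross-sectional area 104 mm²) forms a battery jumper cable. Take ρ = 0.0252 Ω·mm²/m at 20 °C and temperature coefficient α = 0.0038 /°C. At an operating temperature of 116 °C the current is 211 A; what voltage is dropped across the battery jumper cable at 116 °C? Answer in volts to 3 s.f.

ρ = 0.0252 Ω·mm²/m = 2.52×10^-8 Ω·m
A = 104 mm² = 1.040e-04 m²
R₍20₎ = ρL/A = (2.52×10^-8)(6.25)/(1.040e-04) = 0.001514 Ω
R₍116₎ = R₍20₎(1 + αΔT) = 0.001514 × (1 + 0.0038×96) = 0.002067 Ω
V = IR = 211 × 0.002067 = 0.436 V

0.436 V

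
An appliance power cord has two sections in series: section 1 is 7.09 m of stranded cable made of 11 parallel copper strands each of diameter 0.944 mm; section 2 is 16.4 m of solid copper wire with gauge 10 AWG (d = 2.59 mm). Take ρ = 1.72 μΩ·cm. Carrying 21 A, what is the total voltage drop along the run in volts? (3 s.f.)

ρ = 1.72 μΩ·cm = 1.72×10^-8 Ω·m
Section 1: A_strand = π(4.7200e-04)² = 6.999e-07 m²; R₁ = ρL/(N·A_s) = (1.72×10^-8)(7.09)/(11×6.999e-07) = 0.01584 Ω
Section 2: A = π(2.59/2 mm)² = π(1.2950e-03 m)² = 5.269e-06 m²
R₂ = (1.72×10^-8)(16.4)/(5.269e-06) = 0.05354 Ω
R = R₁ + R₂ = 0.06938 Ω
V = IR = 21 × 0.06938 = 1.46 V

1.46 V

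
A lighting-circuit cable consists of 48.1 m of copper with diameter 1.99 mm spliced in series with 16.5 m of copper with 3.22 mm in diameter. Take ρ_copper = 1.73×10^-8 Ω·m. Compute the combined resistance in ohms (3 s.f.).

Segment 1: A = π(d/2)² = π(9.9500e-04 m)² = 3.110e-06 m²
R₁ = ρL/A = (1.73×10^-8)(48.1)/(3.110e-06) = 0.2675 Ω
Segment 2: A = π(d/2)² = π(1.6100e-03 m)² = 8.143e-06 m²
R₂ = (1.73×10^-8)(16.5)/(8.143e-06) = 0.03505 Ω
R = R₁ + R₂ = 0.303 Ω

0.303 Ω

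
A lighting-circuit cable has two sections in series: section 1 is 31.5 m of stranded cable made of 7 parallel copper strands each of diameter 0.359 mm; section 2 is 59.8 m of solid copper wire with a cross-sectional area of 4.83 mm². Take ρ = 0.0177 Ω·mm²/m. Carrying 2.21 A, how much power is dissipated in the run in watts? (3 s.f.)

ρ = 0.0177 Ω·mm²/m = 1.77×10^-8 Ω·m
Section 1: A_strand = π(1.7950e-04)² = 1.012e-07 m²; R₁ = ρL/(N·A_s) = (1.77×10^-8)(31.5)/(7×1.012e-07) = 0.7869 Ω
Section 2: A = 4.83 mm² = 4.830e-06 m²
R₂ = (1.77×10^-8)(59.8)/(4.830e-06) = 0.2191 Ω
R = R₁ + R₂ = 1.006 Ω
P = I²R = (2.21)² × 1.006 = 4.91 W

4.91 W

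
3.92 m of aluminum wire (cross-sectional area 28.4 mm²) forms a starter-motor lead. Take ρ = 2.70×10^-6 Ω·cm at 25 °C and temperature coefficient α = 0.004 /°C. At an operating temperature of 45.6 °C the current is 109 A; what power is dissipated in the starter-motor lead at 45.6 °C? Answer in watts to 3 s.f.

47.9 W

ρ = 2.70×10^-6 Ω·cm = 2.70×10^-8 Ω·m
A = 28.4 mm² = 2.840e-05 m²
R₍25₎ = ρL/A = (2.70×10^-8)(3.92)/(2.840e-05) = 0.003727 Ω
R₍45.6₎ = R₍25₎(1 + αΔT) = 0.003727 × (1 + 0.004×20.6) = 0.004034 Ω
P = I²R = (109)² × 0.004034 = 47.9 W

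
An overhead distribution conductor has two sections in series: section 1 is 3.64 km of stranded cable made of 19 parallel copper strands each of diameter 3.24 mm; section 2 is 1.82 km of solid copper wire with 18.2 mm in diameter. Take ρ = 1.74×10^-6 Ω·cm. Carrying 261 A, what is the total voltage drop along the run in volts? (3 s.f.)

ρ = 1.74×10^-6 Ω·cm = 1.74×10^-8 Ω·m
Section 1: A_strand = π(1.6200e-03)² = 8.245e-06 m²; R₁ = ρL/(N·A_s) = (1.74×10^-8)(3640)/(19×8.245e-06) = 0.4043 Ω
Section 2: A = π(d/2)² = π(9.1000e-03 m)² = 2.602e-04 m²
R₂ = (1.74×10^-8)(1820)/(2.602e-04) = 0.1217 Ω
R = R₁ + R₂ = 0.526 Ω
V = IR = 261 × 0.526 = 137 V

137 V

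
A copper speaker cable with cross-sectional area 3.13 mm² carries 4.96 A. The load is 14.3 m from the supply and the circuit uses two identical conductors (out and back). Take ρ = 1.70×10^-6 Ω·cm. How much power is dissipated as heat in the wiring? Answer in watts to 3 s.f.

ρ = 1.70×10^-6 Ω·cm = 1.70×10^-8 Ω·m
A = 3.13 mm² = 3.130e-06 m²
Total conductor length (both ways) L = 2 × 14.3 = 28.6 m
R = ρL/A = (1.70×10^-8)(28.6)/(3.130e-06) = 0.1553 Ω
P = I²R = (4.96)² × 0.1553 = 3.82 W

3.82 W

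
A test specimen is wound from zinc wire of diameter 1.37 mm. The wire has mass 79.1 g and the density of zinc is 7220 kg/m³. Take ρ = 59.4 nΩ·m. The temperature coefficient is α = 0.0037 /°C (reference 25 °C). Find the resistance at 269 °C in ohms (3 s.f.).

ρ = 59.4 nΩ·m = 5.94×10^-8 Ω·m
A = π(d/2)² = π(6.8500e-04 m)² = 1.4741e-06 m²
L = m/(density·A) = 0.0791/(7220×1.4741e-06) = 7.432 m
R = ρL/A = (5.94×10^-8)(7.432)/(1.4741e-06) = 0.2995 Ω
R(269 °C) = 0.2995 × (1 + 0.0037×244) = 0.570 Ω

0.570 Ω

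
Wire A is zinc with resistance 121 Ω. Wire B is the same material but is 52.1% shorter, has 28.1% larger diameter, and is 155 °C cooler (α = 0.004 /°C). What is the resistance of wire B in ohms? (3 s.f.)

13.4 Ω

R ∝ ρL/d² with ρ ∝ (1+αΔT), so R_B/R_A = (1 − 52.1/100) × (1 + 28.1/100)⁻² × (1 − 0.004×155)
= 0.479 × 0.6094 × 0.38 = 0.1109
R_B = 0.1109 × 121 = 13.4 Ω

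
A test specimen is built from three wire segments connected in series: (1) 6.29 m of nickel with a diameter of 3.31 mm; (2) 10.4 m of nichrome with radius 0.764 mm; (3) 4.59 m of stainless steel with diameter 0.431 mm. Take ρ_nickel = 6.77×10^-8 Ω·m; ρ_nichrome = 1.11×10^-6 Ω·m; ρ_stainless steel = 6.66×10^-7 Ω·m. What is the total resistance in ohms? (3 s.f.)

27.3 Ω

Seg 1: A = π(d/2)² = π(1.6550e-03 m)² = 8.605e-06 m²
R_1 = (6.77×10^-8)(6.29)/(8.605e-06) = 0.04949 Ω
Seg 2: A = πr² = π(7.6400e-04 m)² = 1.834e-06 m²
R_2 = (1.11×10^-6)(10.4)/(1.834e-06) = 6.295 Ω
Seg 3: A = π(d/2)² = π(2.1550e-04 m)² = 1.459e-07 m²
R_3 = (6.66×10^-7)(4.59)/(1.459e-07) = 20.95 Ω
R_total = R_1 + R_2 + R_3 = 27.3 Ω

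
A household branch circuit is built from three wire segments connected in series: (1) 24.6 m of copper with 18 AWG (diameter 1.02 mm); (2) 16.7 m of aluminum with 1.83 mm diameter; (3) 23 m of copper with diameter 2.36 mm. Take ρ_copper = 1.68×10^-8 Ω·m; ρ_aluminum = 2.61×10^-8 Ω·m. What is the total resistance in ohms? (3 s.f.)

0.760 Ω

Seg 1: A = π(1.02/2 mm)² = π(5.1000e-04 m)² = 8.171e-07 m²
R_1 = (1.68×10^-8)(24.6)/(8.171e-07) = 0.5058 Ω
Seg 2: A = π(d/2)² = π(9.1500e-04 m)² = 2.630e-06 m²
R_2 = (2.61×10^-8)(16.7)/(2.630e-06) = 0.1657 Ω
Seg 3: A = π(d/2)² = π(1.1800e-03 m)² = 4.374e-06 m²
R_3 = (1.68×10^-8)(23)/(4.374e-06) = 0.08833 Ω
R_total = R_1 + R_2 + R_3 = 0.760 Ω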